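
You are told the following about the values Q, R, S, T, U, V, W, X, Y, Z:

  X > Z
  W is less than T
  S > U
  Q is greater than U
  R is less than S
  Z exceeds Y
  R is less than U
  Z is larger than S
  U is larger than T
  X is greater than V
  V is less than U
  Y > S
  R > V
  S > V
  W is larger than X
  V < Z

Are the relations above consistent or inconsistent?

We have U < S stated directly, yet also S < Y < Z < X < W < T < U by chaining the others — so S < U. Contradiction.

inconsistent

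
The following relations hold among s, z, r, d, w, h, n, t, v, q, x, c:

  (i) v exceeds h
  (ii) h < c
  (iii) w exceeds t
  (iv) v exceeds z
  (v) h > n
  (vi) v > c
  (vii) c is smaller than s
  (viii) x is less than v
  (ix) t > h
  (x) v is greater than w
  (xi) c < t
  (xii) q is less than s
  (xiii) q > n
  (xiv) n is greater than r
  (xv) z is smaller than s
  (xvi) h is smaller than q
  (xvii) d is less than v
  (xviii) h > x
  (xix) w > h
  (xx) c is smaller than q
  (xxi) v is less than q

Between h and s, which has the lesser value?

h

h < c and c < t give h < t.
With t < w: h < c < t < w.
With w < v: h < c < t < w < v.
With v < q: h < c < t < w < v < q.
Then q < s extends the chain to s.
So h < s; h is the smaller of the two.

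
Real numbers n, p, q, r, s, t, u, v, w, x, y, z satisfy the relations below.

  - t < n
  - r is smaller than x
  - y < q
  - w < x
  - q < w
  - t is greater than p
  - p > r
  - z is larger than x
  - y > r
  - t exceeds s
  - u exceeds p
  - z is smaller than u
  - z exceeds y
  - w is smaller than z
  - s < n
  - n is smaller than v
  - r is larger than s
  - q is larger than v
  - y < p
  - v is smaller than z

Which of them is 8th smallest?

Piecing the relations together gives one ordering: s < r < y < p < t < n < v < q < w < x < z < u.
Counting 8 from the smallest end gives q.

q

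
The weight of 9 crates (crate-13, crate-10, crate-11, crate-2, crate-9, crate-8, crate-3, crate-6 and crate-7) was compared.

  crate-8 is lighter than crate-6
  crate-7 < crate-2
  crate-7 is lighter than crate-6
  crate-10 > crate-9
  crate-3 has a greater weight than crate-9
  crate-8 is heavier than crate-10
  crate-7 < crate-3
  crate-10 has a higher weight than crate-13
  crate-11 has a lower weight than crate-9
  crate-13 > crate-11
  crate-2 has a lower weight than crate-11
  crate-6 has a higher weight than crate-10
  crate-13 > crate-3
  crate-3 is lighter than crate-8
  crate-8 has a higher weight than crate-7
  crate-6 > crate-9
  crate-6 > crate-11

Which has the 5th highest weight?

crate-3

The consecutive relations fix a unique order: crate-7 < crate-2 < crate-11 < crate-9 < crate-3 < crate-13 < crate-10 < crate-8 < crate-6.
The 5th largest is crate-3.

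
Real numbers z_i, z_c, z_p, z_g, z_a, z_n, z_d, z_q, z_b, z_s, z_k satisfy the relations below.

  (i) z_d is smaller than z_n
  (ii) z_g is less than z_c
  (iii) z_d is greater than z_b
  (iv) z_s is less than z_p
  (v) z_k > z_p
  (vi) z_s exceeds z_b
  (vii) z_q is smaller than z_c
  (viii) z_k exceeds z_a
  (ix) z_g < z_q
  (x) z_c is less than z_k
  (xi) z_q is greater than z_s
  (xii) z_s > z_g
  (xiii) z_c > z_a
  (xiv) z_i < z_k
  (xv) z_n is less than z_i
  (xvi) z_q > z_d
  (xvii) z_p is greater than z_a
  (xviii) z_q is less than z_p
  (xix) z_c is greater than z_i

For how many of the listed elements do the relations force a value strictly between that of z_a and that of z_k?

2

The relations place z_a below z_k. An element lies strictly between them when it is forced above z_a and also forced below z_k.
Above z_a: {z_p, z_c}. Below z_k: {z_g, z_b, z_d, z_n, z_s, z_q, z_i, z_p, z_c}.
Intersection: {z_p, z_c} — 2.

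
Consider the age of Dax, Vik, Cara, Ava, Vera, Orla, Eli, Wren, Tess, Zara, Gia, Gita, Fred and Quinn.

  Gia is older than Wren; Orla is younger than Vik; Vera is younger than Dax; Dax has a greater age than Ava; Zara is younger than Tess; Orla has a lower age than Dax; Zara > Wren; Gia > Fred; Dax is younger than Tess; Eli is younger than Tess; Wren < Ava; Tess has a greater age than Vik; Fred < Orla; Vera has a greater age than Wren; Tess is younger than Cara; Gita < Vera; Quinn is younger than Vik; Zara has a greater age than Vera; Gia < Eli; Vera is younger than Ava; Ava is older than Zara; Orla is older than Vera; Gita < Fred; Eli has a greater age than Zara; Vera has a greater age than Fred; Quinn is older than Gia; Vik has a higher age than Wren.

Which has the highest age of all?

Gita is not greatest since Gita < Fred; Wren is not greatest since Wren < Vera; Fred is not greatest since Fred < Orla; Vera is not greatest since Vera < Ava; Gia is not greatest since Gia < Quinn; Zara is not greatest since Zara < Eli; Quinn is not greatest since Quinn < Vik; Eli is not greatest since Eli < Tess; Orla is not greatest since Orla < Vik; Vik is not greatest since Vik < Tess; Ava is not greatest since Ava < Dax; Dax is not greatest since Dax < Tess; Tess is not greatest since Tess < Cara.
Only Cara has nothing above it, so Cara is the highest age.

Cara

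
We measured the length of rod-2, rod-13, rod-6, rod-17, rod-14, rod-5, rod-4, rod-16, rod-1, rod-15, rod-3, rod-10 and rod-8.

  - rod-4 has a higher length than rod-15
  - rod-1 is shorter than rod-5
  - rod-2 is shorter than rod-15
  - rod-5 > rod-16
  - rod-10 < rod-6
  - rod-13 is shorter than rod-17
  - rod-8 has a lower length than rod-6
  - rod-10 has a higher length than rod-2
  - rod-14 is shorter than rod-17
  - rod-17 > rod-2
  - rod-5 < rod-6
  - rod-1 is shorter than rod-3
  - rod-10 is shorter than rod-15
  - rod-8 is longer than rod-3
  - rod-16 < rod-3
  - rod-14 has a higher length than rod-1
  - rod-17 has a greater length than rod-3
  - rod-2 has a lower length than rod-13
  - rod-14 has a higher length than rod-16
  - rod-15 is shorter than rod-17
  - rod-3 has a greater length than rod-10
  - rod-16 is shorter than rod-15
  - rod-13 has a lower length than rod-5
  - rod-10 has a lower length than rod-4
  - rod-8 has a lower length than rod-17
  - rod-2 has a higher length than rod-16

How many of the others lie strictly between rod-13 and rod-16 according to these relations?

1

The relations place rod-16 below rod-13. An element lies strictly between them when it is forced above rod-16 and also forced below rod-13.
Above rod-16: {rod-2, rod-14, rod-10, rod-15, rod-3, rod-8, rod-17, rod-5, rod-6, rod-4}. Below rod-13: {rod-2}.
Intersection: {rod-2} — 1.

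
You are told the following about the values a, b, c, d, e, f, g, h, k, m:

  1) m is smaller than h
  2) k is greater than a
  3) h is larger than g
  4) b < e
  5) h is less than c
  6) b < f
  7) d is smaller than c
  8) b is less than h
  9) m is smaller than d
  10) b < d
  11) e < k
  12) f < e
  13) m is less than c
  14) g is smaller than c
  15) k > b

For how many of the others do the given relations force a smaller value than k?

4

The elements the relations force below k are b, a, f, e — no chain reaches any other.
That is 4.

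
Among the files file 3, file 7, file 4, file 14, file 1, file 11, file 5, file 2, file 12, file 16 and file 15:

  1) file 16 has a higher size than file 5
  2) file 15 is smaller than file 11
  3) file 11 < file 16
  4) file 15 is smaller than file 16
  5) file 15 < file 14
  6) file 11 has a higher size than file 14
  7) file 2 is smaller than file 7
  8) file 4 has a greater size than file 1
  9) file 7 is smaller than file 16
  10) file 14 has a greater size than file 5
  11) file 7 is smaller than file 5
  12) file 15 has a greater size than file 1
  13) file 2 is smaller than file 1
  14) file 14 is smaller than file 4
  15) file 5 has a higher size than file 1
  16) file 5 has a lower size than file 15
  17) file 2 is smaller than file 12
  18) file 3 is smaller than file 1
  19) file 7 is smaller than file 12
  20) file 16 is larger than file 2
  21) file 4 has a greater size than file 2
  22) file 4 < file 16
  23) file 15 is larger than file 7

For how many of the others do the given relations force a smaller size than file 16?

From file 16 the given relations immediately reach file 2, file 7, file 5, file 15, file 4, file 11.
From those, file 1, file 14 — 8 in total.
From those, file 3 — 9 in total.
No other element is forced below file 16 by the given relations, so the count is 9.

9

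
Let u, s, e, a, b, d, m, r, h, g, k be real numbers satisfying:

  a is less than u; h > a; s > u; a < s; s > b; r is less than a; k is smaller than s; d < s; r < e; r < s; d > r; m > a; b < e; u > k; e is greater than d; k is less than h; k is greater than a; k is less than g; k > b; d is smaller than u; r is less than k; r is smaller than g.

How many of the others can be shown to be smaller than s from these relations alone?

6

The elements the relations force below s are r, b, d, a, k, u — no chain reaches any other.
That is 6.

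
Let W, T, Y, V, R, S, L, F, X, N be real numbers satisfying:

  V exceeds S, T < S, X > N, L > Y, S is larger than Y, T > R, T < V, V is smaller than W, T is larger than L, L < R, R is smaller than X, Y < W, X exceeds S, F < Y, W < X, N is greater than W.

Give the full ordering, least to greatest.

The consecutive links are each given: F < Y; Y < L; L < R; R < T; T < S; S < V; V < W; W < N; N < X.

F < Y < L < R < T < S < V < W < N < X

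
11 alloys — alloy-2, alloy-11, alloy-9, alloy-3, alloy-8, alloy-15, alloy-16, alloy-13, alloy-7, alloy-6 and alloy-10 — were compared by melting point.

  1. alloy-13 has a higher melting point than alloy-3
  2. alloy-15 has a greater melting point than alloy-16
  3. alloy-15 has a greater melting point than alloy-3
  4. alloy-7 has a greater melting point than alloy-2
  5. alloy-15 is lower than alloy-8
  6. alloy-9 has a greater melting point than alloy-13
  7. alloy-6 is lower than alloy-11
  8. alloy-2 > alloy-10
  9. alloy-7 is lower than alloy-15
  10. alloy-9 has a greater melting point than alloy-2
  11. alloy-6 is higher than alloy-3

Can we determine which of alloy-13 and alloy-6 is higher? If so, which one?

undetermined

Following every chain through alloy-13: above alloy-13 we get alloy-9; below alloy-13 we get alloy-3.
alloy-6 is not reached, and no chain runs the other way from alloy-6 to alloy-13.
So the given relations leave the order of alloy-13 and alloy-6 undetermined.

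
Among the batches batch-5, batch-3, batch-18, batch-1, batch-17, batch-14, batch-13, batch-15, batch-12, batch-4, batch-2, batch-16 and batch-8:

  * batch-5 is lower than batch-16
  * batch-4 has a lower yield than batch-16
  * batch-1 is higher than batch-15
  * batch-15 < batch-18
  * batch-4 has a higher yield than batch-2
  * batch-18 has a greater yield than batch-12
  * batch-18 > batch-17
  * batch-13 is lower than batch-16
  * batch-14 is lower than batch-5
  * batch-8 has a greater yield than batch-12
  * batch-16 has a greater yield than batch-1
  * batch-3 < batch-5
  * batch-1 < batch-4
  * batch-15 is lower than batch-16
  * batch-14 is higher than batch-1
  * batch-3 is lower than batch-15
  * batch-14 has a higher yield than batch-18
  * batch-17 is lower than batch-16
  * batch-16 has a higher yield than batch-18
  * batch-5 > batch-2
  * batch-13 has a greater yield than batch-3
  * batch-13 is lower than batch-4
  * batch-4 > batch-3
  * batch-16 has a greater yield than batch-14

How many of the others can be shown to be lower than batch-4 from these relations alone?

Directly below batch-4: batch-3, batch-1, batch-13, batch-2.
One step further: batch-15 (5 so far).
No other element is forced below batch-4 by the given relations, so the count is 5.

5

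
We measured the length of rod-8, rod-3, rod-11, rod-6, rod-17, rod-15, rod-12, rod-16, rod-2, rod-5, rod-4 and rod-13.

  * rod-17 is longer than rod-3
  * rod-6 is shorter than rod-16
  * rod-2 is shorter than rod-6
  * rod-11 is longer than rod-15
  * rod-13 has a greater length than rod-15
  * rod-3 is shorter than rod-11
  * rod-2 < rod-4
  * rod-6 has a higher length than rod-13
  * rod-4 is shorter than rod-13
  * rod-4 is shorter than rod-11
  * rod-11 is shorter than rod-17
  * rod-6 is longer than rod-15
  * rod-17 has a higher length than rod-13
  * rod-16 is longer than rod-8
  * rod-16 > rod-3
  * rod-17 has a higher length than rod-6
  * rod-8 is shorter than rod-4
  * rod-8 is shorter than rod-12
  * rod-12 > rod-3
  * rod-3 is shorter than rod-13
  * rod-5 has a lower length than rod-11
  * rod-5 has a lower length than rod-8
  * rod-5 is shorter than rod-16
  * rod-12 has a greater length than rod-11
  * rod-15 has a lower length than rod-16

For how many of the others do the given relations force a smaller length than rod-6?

Directly below rod-6: rod-2, rod-15, rod-13.
One step further: rod-3, rod-4 (5 so far).
One step further: rod-8 (6 so far).
One step further: rod-5 (7 so far).
No other element is forced below rod-6 by the given relations, so the count is 7.

7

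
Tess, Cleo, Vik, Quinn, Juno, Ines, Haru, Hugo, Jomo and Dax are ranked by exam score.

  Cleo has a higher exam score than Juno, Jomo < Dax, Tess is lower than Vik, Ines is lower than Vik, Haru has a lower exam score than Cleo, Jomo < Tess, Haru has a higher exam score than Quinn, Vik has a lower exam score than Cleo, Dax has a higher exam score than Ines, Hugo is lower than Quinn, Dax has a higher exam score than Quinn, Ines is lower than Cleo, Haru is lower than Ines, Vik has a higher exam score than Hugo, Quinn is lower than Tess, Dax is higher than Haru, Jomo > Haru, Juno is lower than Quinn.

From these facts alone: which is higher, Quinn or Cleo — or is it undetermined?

Chaining the given relations: Quinn < Haru < Jomo < Tess < Vik < Cleo.
So Cleo is higher.

Cleo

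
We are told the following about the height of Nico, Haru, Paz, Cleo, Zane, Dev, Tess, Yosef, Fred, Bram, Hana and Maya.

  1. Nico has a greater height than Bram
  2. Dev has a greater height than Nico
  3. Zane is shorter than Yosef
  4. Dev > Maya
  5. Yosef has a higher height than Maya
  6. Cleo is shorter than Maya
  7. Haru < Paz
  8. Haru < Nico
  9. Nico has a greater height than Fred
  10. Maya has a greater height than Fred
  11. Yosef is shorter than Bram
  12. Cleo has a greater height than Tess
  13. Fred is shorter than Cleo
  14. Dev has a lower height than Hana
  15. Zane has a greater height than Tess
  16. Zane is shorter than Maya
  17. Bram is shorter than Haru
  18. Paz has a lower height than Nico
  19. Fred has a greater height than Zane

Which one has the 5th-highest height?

Chaining the given pairs: Tess < Zane < Fred < Cleo < Maya < Yosef < Bram < Haru < Paz < Nico < Dev < Hana.
Counting 5 from the largest end gives Haru.

Haru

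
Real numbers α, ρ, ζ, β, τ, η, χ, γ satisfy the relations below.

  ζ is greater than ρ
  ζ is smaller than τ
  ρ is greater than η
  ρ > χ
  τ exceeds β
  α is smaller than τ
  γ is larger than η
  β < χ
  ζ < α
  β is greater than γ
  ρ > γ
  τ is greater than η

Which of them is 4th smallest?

The consecutive relations fix a unique order: η < γ < β < χ < ρ < ζ < α < τ.
Counting 4 from the smallest end gives χ.

χ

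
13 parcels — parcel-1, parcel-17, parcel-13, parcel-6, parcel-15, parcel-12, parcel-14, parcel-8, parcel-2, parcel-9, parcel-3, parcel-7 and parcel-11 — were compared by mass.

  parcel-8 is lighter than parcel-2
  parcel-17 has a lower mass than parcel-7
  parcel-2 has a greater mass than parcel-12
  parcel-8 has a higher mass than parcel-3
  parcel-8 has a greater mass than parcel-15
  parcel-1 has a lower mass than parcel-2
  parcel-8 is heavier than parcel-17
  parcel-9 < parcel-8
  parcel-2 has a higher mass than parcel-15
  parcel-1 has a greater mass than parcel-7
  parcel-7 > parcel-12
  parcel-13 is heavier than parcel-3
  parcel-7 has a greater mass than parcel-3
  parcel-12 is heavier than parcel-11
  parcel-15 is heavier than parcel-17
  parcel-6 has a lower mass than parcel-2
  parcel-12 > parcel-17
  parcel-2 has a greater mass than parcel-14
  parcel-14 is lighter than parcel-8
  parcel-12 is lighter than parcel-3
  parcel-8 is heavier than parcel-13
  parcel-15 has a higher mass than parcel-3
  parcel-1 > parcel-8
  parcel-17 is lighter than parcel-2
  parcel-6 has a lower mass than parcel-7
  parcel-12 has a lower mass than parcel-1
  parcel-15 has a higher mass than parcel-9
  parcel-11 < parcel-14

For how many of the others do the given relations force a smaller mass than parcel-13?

4

From parcel-13 the given relations immediately reach parcel-3.
From those, parcel-12 — 2 in total.
From those, parcel-17, parcel-11 — 4 in total.
Nothing else is reachable below parcel-13; 4 in all.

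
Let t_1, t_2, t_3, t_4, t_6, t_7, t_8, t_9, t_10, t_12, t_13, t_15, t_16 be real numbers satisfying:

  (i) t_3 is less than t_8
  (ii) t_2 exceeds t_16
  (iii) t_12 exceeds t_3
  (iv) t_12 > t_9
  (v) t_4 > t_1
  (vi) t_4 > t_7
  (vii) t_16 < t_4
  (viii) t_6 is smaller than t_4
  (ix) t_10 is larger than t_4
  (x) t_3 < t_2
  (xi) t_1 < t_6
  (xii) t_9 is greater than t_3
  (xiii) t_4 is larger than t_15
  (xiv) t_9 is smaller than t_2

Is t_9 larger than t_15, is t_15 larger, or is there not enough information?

Following every chain through t_9: above t_9 we get t_2, t_12; below t_9 we get t_3.
t_15 is not reached, and no chain runs the other way from t_15 to t_9.
So the given relations leave the order of t_9 and t_15 undetermined.

undetermined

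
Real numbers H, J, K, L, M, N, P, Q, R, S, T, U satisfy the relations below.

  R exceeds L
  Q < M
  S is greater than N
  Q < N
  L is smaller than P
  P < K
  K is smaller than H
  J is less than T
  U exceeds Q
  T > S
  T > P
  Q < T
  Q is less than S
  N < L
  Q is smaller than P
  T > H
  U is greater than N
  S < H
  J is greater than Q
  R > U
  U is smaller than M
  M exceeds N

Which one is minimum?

Q

Chaining upward from Q: directly above it, N, J, P, S, U, M, T; then L, K, H, R.
That covers every other element, and nothing is given below Q, so Q is the minimum.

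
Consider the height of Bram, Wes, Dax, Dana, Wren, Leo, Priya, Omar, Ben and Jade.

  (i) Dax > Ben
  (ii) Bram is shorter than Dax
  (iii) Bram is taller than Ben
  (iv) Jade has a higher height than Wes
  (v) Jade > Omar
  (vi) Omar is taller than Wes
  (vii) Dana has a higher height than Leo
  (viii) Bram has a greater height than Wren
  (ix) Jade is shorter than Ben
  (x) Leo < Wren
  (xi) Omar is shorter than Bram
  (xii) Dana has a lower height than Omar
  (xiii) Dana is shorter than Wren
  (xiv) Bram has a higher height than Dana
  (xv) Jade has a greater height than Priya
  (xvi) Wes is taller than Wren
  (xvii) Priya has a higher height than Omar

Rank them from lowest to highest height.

Each adjacent pair is fixed by a given relation: Leo < Dana; Dana < Wren; Wren < Wes; Wes < Omar; Omar < Priya; Priya < Jade; Jade < Ben; Ben < Bram; Bram < Dax. Chaining them end to end gives the full order.

Leo < Dana < Wren < Wes < Omar < Priya < Jade < Ben < Bram < Dax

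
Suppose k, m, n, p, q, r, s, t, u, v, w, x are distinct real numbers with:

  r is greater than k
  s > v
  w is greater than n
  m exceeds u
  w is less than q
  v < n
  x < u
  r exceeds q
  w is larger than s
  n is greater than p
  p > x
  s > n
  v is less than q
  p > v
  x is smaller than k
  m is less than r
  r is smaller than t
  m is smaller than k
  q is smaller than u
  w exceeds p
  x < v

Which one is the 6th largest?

Chaining the given pairs: x < v < p < n < s < w < q < u < m < k < r < t.
Counting 6 from the largest end gives q.

q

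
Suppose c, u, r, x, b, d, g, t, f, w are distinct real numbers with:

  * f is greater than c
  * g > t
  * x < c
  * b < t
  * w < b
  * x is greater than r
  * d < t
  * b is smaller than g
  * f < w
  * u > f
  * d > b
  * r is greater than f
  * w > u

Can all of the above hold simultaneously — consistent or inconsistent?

inconsistent

Chaining the given relations yields r < x < c < f, so r < f. But one relation states f < r. These cannot both hold.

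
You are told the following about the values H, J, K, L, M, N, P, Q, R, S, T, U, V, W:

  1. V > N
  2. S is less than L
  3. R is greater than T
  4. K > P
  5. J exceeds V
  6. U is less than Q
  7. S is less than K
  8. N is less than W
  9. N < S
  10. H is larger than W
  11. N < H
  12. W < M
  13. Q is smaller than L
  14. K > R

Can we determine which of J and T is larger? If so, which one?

undetermined

Following every chain through T: above T we get R, K.
J is not reached, and no chain runs the other way from J to T.
So the given relations leave the order of T and J undetermined.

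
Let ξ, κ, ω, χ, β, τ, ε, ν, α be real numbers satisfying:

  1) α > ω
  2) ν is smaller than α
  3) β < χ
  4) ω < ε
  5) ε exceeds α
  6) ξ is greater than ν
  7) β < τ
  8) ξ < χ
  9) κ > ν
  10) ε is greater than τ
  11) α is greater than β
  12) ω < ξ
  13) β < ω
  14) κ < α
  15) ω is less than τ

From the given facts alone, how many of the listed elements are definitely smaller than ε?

6

From ε the given relations immediately reach ω, τ, α.
From those, ν, κ, β — 6 in total.
No other element is forced below ε by the given relations, so the count is 6.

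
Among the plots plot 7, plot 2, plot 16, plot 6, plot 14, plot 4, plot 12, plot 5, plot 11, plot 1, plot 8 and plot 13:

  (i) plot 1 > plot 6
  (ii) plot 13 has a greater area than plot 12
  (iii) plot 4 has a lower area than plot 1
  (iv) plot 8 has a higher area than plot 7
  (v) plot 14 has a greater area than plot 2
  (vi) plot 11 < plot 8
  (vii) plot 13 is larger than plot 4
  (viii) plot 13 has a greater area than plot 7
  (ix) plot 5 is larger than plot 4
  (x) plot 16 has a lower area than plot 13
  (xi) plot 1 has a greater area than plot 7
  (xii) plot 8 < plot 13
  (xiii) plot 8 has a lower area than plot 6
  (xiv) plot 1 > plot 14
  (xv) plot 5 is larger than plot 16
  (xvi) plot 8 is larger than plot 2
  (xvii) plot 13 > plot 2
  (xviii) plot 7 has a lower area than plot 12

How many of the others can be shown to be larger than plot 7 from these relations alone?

5

Directly above plot 7: plot 8, plot 1, plot 12, plot 13.
One step further: plot 6 (5 so far).
Nothing else is reachable above plot 7; 5 in all.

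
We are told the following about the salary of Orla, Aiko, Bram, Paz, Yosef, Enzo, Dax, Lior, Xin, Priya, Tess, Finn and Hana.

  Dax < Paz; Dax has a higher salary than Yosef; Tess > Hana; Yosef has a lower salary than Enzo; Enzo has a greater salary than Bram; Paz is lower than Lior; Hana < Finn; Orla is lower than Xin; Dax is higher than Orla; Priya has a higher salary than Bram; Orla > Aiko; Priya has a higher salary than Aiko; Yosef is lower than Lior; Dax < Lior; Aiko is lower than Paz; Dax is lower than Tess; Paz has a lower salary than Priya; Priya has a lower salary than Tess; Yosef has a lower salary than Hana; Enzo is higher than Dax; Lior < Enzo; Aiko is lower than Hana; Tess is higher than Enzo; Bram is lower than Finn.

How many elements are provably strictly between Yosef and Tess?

6

The relations place Yosef below Tess. An element lies strictly between them when it is forced above Yosef and also forced below Tess.
Above Yosef: {Dax, Paz, Lior, Priya, Hana, Finn, Enzo}. Below Tess: {Aiko, Orla, Dax, Paz, Lior, Bram, Priya, Hana, Enzo}.
Intersection: {Dax, Paz, Lior, Priya, Hana, Enzo} — 6.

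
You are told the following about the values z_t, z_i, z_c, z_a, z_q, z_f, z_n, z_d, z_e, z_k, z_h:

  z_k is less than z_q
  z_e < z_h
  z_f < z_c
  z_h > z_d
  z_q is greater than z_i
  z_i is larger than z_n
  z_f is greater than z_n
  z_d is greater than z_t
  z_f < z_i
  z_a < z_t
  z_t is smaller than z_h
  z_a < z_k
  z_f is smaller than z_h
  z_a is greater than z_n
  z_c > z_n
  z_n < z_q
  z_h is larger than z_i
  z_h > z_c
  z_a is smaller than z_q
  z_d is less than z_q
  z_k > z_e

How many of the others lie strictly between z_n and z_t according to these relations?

Chaining upward from z_n reaches: z_a, z_f, z_k, z_c, z_d, z_i, z_q, z_h.
Chaining downward from z_t reaches: z_a.
Strictly between z_n and z_t are those in both lists: z_a — 1 element.

1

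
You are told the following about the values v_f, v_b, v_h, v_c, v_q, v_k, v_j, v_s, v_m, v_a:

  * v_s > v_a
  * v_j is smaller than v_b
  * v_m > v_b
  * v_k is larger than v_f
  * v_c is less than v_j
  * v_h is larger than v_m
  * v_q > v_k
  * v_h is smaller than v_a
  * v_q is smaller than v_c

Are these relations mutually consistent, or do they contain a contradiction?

consistent

Every relation is compatible with v_f < v_k < v_q < v_c < v_j < v_b < v_m < v_h < v_a < v_s; the set is consistent.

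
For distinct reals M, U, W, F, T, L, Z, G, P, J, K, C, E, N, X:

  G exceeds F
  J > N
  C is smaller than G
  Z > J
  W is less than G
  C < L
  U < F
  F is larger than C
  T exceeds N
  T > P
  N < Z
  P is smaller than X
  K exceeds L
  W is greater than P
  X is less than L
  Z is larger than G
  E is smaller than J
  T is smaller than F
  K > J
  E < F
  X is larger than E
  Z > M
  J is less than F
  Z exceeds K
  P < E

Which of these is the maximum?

Z

Chaining downward from Z: directly below it, N, M, J, K, G; then C, E, W, L, F; then P, T, X, U.
That covers every other element, and nothing is given above Z, so Z is the maximum.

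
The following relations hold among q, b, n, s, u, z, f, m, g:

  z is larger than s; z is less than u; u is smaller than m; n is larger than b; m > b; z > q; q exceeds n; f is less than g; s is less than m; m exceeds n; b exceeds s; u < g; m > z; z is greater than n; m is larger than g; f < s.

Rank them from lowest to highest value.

The consecutive links are each given: f < s; s < b; b < n; n < q; q < z; z < u; u < g; g < m.

f < s < b < n < q < z < u < g < m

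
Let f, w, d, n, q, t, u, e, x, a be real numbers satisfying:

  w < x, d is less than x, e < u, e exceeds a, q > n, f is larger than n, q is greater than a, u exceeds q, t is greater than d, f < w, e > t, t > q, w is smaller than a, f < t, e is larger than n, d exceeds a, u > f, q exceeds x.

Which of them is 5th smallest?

Piecing the relations together gives one ordering: n < f < w < a < d < x < q < t < e < u.
The 5th smallest is d.

d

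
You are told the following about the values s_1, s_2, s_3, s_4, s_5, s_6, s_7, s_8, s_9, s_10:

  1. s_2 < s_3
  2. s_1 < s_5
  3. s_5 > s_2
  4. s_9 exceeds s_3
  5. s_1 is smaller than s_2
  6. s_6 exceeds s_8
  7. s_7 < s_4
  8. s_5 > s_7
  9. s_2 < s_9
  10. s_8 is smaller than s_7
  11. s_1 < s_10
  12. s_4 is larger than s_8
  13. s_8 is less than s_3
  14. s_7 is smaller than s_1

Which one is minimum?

s_8

Chaining upward from s_8: directly above it, s_6, s_7, s_4, s_3; then s_1, s_5, s_9; then s_2, s_10.
That covers every other element, and nothing is given below s_8, so s_8 is the minimum.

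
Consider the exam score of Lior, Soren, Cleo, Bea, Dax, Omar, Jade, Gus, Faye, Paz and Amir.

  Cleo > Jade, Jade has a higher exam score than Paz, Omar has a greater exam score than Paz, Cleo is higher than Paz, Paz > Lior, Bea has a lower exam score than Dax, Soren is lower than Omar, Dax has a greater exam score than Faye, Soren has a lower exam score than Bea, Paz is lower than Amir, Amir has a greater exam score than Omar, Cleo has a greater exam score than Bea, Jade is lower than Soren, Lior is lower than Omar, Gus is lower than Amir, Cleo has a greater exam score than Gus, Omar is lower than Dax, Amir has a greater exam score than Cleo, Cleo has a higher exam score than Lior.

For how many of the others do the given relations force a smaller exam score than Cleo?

6

Directly below Cleo: Lior, Paz, Jade, Gus, Bea.
One step further: Soren (6 so far).
No other element is forced below Cleo by the given relations, so the count is 6.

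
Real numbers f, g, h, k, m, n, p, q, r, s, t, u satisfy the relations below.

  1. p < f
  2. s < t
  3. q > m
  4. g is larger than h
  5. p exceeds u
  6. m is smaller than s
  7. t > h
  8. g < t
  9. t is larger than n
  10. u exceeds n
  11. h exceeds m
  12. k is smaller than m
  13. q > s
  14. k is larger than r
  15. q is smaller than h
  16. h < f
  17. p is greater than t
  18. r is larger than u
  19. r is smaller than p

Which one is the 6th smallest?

s

The consecutive relations fix a unique order: n < u < r < k < m < s < q < h < g < t < p < f.
Counting 6 from the smallest end gives s.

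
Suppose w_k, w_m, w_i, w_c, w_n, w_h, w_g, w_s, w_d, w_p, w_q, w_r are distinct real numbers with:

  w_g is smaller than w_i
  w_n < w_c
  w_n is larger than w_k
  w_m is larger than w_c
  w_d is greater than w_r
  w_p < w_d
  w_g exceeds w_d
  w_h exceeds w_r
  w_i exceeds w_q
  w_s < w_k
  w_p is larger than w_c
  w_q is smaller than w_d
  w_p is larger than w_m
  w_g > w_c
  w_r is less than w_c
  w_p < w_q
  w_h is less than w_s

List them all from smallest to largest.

w_r < w_h < w_s < w_k < w_n < w_c < w_m < w_p < w_q < w_d < w_g < w_i

Each adjacent pair is fixed by a given relation: w_r < w_h; w_h < w_s; w_s < w_k; w_k < w_n; w_n < w_c; w_c < w_m; w_m < w_p; w_p < w_q; w_q < w_d; w_d < w_g; w_g < w_i. Chaining them end to end gives the full order.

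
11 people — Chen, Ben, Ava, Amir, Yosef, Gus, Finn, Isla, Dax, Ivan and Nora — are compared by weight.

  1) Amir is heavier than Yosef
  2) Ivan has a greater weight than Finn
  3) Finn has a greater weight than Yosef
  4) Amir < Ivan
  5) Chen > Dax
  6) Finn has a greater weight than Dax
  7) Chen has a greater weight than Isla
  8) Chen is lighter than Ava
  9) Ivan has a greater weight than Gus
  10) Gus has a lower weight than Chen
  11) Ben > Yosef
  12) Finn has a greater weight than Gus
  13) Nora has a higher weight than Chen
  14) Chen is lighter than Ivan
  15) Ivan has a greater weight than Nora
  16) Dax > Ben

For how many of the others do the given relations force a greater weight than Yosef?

Directly above Yosef: Ben, Finn, Amir.
One step further: Dax, Ivan (5 so far).
One step further: Chen (6 so far).
One step further: Ava, Nora (8 so far).
Nothing else is reachable above Yosef; 8 in all.

8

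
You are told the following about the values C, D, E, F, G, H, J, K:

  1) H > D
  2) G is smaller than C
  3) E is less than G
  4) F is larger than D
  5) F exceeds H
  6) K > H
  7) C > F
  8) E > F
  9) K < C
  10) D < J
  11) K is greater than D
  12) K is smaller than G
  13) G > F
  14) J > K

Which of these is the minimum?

D

H is not least since D < H; K is not least since H < K; F is not least since D < F; E is not least since F < E; G is not least since E < G; C is not least since K < C; J is not least since D < J.
Only D has nothing below it, so D is the minimum.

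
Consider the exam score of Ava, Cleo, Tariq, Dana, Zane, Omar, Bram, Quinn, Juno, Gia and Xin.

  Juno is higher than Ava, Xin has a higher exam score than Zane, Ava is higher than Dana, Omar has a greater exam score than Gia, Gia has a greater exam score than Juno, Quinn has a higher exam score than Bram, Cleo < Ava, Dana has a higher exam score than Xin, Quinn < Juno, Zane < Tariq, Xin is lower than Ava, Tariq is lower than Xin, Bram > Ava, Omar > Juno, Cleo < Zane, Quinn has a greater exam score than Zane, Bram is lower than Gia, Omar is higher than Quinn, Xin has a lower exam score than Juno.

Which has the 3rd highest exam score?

The consecutive relations fix a unique order: Cleo < Zane < Tariq < Xin < Dana < Ava < Bram < Quinn < Juno < Gia < Omar.
The 3rd largest is Juno.

Juno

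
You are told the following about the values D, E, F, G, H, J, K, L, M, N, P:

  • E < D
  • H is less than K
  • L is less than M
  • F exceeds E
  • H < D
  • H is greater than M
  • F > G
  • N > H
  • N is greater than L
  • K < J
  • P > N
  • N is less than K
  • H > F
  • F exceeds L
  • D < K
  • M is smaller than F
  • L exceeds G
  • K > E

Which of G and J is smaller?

G

G < L and L < M give G < M.
With M < F: G < L < M < F.
Then F < H extends the chain to H.
Then H < D extends the chain to D.
Then D < K extends the chain to K.
Then K < J extends the chain to J.
So G < J; G is the smaller of the two.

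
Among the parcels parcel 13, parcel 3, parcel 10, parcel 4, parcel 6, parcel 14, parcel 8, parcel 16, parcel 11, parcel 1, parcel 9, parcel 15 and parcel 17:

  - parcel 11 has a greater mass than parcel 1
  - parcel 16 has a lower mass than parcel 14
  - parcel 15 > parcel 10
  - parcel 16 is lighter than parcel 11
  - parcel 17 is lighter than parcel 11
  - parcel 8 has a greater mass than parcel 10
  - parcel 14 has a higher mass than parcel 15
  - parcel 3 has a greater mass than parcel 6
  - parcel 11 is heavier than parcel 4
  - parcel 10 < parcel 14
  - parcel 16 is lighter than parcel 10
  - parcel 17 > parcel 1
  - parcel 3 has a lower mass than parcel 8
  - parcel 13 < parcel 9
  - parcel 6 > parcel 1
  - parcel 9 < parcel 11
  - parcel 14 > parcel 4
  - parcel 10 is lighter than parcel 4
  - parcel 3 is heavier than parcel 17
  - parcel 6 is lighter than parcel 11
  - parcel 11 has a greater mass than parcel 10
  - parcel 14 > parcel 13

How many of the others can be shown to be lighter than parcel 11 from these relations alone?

The elements the relations force below parcel 11 are parcel 16, parcel 10, parcel 13, parcel 1, parcel 6, parcel 9, parcel 4, parcel 17 — no chain reaches any other.
That is 8.

8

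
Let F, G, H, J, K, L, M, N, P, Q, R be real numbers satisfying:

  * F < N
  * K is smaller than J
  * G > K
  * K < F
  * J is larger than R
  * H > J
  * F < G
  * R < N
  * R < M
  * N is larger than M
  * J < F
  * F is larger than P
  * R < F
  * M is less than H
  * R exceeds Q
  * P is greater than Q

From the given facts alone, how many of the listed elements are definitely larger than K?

Directly above K: J, F, G.
One step further: H, N (5 so far).
Nothing else is reachable above K; 5 in all.

5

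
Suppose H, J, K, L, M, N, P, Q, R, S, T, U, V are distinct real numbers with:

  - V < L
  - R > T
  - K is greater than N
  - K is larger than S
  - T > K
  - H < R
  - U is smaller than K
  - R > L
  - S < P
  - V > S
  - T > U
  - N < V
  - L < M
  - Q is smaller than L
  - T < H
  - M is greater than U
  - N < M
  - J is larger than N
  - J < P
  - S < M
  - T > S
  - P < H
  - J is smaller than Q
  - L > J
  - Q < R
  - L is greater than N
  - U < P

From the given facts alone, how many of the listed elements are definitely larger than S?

Directly above S: K, T, V, P, M.
One step further: L, H, R (8 so far).
Nothing else is reachable above S; 8 in all.

8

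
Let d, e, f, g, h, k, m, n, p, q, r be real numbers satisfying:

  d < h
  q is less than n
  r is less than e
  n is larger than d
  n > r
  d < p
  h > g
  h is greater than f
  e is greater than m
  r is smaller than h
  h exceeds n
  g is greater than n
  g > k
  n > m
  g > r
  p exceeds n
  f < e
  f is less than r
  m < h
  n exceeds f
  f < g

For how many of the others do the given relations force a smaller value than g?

7

From g the given relations immediately reach f, r, n, k.
From those, d, q, m — 7 in total.
No other element is forced below g by the given relations, so the count is 7.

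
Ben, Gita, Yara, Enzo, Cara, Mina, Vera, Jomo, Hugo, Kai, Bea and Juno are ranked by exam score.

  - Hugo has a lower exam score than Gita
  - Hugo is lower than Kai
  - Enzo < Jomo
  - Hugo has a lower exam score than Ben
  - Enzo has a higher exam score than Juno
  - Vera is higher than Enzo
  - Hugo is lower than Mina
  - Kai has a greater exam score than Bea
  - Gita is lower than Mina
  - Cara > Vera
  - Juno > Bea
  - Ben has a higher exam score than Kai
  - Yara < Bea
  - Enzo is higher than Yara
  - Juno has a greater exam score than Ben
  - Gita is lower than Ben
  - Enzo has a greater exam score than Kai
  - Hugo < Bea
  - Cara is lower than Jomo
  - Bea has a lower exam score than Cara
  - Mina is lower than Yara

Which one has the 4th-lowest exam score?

Yara

Chaining the given pairs: Hugo < Gita < Mina < Yara < Bea < Kai < Ben < Juno < Enzo < Vera < Cara < Jomo.
Counting 4 from the smallest end gives Yara.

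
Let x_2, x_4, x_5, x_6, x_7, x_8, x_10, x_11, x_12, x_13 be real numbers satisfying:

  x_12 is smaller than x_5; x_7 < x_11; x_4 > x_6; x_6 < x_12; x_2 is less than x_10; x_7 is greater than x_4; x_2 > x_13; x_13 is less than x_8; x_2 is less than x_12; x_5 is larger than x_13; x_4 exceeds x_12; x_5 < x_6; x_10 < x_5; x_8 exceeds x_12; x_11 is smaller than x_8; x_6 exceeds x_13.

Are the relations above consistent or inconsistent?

We have x_12 < x_5 stated directly, yet also x_5 < x_6 < x_12 by chaining the others — so x_5 < x_12. Contradiction.

inconsistent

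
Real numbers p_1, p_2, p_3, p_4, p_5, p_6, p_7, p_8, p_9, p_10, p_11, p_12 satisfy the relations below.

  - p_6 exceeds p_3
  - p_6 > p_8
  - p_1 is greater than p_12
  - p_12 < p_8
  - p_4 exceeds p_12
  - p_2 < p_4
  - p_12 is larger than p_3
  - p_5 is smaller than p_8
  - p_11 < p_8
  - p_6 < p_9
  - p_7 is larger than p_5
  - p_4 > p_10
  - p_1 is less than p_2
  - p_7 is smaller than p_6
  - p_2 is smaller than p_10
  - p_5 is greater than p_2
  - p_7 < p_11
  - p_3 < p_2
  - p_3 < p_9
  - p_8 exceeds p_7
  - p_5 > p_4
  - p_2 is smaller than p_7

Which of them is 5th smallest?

Piecing the relations together gives one ordering: p_3 < p_12 < p_1 < p_2 < p_10 < p_4 < p_5 < p_7 < p_11 < p_8 < p_6 < p_9.
Counting 5 from the smallest end gives p_10.

p_10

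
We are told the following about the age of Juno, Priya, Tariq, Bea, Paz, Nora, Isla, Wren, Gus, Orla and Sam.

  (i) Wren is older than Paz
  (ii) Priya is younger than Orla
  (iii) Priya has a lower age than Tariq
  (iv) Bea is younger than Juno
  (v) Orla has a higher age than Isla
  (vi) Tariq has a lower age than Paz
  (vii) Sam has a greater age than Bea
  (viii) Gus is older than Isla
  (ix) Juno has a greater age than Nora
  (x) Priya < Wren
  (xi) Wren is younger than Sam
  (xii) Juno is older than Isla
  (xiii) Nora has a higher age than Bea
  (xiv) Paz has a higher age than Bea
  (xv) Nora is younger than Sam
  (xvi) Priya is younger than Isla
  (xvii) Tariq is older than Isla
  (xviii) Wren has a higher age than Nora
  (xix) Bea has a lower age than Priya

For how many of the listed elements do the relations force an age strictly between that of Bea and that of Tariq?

2

Chaining upward from Bea reaches: Nora, Priya, Isla, Juno, Paz, Wren, Sam, Orla, Gus.
Chaining downward from Tariq reaches: Priya, Isla.
Strictly between Bea and Tariq are those in both lists: Priya, Isla — 2 elements.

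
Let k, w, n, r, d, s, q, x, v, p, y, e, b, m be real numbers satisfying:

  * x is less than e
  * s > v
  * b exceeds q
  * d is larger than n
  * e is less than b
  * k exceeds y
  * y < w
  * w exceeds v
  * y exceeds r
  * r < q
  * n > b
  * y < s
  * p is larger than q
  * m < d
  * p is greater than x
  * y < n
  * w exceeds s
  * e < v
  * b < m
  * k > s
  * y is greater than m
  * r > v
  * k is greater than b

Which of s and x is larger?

x < e < v < r < q < b < m < y < s, by transitivity through e, v, r, q, b, m, y.
So x < s; s is the larger of the two.

s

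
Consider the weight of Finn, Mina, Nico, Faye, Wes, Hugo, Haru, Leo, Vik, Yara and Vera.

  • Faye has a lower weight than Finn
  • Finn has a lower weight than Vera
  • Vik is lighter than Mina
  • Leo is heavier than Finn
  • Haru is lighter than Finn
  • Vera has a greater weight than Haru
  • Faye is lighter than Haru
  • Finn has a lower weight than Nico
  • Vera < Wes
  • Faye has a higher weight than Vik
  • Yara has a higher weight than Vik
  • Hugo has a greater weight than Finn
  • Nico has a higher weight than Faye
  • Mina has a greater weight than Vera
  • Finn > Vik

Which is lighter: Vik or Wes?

Link the given pairs in sequence: Vik < Faye; Faye < Haru; Haru < Finn; Finn < Vera; Vera < Wes.
Chaining these gives Vik < Faye < Haru < Finn < Vera < Wes.
So Vik < Wes; Vik is the lighter of the two.

Vik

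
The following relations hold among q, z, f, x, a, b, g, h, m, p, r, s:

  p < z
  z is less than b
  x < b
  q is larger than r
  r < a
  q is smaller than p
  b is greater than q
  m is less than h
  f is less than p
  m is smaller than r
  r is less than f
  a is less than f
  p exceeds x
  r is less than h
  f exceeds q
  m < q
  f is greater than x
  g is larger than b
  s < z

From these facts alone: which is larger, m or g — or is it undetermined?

g

Chaining the given relations: m < r < a < f < p < z < b < g.
So g is larger.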